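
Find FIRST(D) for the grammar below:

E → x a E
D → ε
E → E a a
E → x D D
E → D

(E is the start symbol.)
From D → ε:
  - ε-production, so ε ∈ FIRST(D)

Collecting: FIRST(D) = { ε }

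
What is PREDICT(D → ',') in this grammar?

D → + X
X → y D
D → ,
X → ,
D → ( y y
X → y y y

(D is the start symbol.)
PREDICT(D → ',') = (FIRST(RHS) \ {ε}) ∪ (FOLLOW(D) if ε ∈ FIRST(RHS), i.e. RHS ⇒* ε)
FIRST(',') = { ',' }
ε ∉ FIRST(','), so FOLLOW(D) is not added.
PREDICT(D → ',') = { ',' }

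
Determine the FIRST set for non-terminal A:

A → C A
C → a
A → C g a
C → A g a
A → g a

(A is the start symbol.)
To compute FIRST(A), examine every production with A on the left-hand side, reading each right-hand side left to right until a non-nullable symbol is reached.

FIRST sets of the other non-terminals involved (by the same procedure, iterated to a fixed point):
  FIRST(C) = { 'a', 'g' }

From A → C A:
  - C is a non-terminal: add FIRST(C) \ {ε} = { 'a', 'g' }
    C is not nullable, so stop
From A → C g a:
  - C is a non-terminal: add FIRST(C) \ {ε} = { 'a', 'g' }
    C is not nullable, so stop
From A → g a:
  - g is a terminal: add 'g' and stop

Collecting: FIRST(A) = { 'a', 'g' }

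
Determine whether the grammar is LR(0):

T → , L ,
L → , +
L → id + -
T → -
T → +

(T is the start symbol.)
Yes, the grammar is LR(0)

A grammar is LR(0) if no state in the canonical LR(0) collection has:
  - both a shift item (dot before a terminal) and a complete item (shift-reduce conflict), or
  - two or more complete items (reduce-reduce conflict; the accept item [T' → T .] counts as a complete item here).

Augment with T' → T and build the canonical LR(0) collection (I0 = CLOSURE({[T' → . T]}), then GOTO on every symbol after a dot until no new states appear). It has 12 states:
  I0: { [T → . +], [T → . , L ,], [T → . -], [T' → . T] }  — shift
  I1: { [T → + .] }  — reduce
  I2: { [L → . , +], [L → . id + -], [T → , . L ,] }  — shift
  I3: { [T → - .] }  — reduce
  I4: { [T' → T .] }  — accept
  I5: { [L → , . +] }  — shift
  I6: { [T → , L . ,] }  — shift
  I7: { [L → id . + -] }  — shift
  I8: { [L → id + . -] }  — shift
  I9: { [L → id + - .] }  — reduce
  I10: { [T → , L , .] }  — reduce
  I11: { [L → , + .] }  — reduce

Every state is either a pure shift/goto state or contains exactly one complete item and nothing to shift — no conflicts. The grammar is LR(0).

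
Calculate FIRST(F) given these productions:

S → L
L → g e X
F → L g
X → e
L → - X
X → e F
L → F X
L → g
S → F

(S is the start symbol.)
{ '-', 'g' }

To compute FIRST(F), examine every production with F on the left-hand side, reading each right-hand side left to right until a non-nullable symbol is reached.

FIRST sets of the other non-terminals involved (by the same procedure, iterated to a fixed point):
  FIRST(L) = { '-', 'g' }

From F → L g:
  - L is a non-terminal: add FIRST(L) \ {ε} = { '-', 'g' }
    L is not nullable, so stop

Collecting: FIRST(F) = { '-', 'g' }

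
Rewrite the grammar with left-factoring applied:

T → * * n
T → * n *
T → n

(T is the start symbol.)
T → * T'
T' → * n
T' → n *
T → n

Left-factoring transforms A → αβ₁ | αβ₂ into A → αA' and A' → β₁ | β₂
(α is the longest common prefix among the alternatives). Repeat until
no nonterminal has two alternatives with a common prefix.

Round 1: T has alternatives sharing prefix '*'. Introduce T': T → * T'
  Add: T' → * n
  Add: T' → n *

No remaining common prefixes — done.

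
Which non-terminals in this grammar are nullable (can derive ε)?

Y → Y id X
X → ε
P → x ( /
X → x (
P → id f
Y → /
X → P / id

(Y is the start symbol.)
{ 'X' }

ε-productions: X → ε
So X is immediately nullable.
No further non-terminal can be added: every production for the remaining non-terminals contains a terminal or a non-nullable non-terminal.
Nullable = { 'X' }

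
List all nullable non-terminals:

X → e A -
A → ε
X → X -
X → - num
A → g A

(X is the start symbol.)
{ 'A' }

A non-terminal is nullable if it can derive ε (the empty string): either it has an ε-production, or it has a production whose right-hand side consists entirely of nullable non-terminals.

ε-productions: A → ε
So A is immediately nullable.
No further non-terminal can be added: every production for the remaining non-terminals contains a terminal or a non-nullable non-terminal.
Nullable = { 'A' }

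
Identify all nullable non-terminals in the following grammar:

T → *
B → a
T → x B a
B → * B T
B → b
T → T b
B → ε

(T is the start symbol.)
{ 'B' }

A non-terminal is nullable if it can derive ε (the empty string): either it has an ε-production, or it has a production whose right-hand side consists entirely of nullable non-terminals.

ε-productions: B → ε
So B is immediately nullable.
No further non-terminal can be added: every production for the remaining non-terminals contains a terminal or a non-nullable non-terminal.
Nullable = { 'B' }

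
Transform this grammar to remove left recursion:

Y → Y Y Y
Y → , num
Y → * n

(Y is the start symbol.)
Y is directly left-recursive. The standard transformation for
  A → A α₁ | ... | A α_m | β₁ | ... | β_n
is
  A  → β₁ A' | ... | β_n A'
  A' → α₁ A' | ... | α_m A' | ε

Y → , num becomes Y → , num Y'
Y → * n becomes Y → * n Y'
Y → Y Y Y becomes Y' → Y Y Y'
Add Y' → ε

Resulting grammar:
Y → , num Y'
Y → * n Y'
Y' → Y Y Y'
Y' → ε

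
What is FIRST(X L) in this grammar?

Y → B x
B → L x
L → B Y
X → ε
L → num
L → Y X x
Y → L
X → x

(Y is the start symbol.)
{ 'num', 'x' }

FIRST sets of the non-terminals involved (from the grammar, by fixed-point iteration):
  FIRST(X) = { 'x', ε }
  FIRST(L) = { 'num' }

To compute FIRST(X L), process the symbols left to right:
Symbol X is a non-terminal. Add FIRST(X) \ {ε} = { 'x' }
X is nullable (ε ∈ FIRST(X)), continue to the next symbol.
Symbol L is a non-terminal. Add FIRST(L) \ {ε} = { 'num' }
L is not nullable (ε ∉ FIRST(L)), so stop here.
FIRST(X L) = { 'num', 'x' }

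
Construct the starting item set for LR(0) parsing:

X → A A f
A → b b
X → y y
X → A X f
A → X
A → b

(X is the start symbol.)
First, augment the grammar with X' → X
I₀ = CLOSURE({ [X' → . X] }):
  [X' → . X] has the dot before X: add [X → . A A f], [X → . y y], [X → . A X f]
  [X → . A A f] has the dot before A: add [A → . b b], [A → . X], [A → . b]
No further items can be added.

I₀ = { [A → . X], [A → . b b], [A → . b], [X → . A A f], [X → . A X f], [X → . y y], [X' → . X] }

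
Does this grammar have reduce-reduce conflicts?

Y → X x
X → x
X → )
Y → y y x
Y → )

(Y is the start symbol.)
A reduce-reduce conflict occurs when an LR(0) state has two complete items [A → α .] and [B → β .] — both call for a reduction, and with no lookahead the parser cannot choose between them.

Augment with Y' → Y and build the canonical LR(0) collection (I0 = CLOSURE({[Y' → . Y]}), then GOTO on every symbol after a dot until no new states appear). It has 9 states:
  I0: { [X → . )], [X → . x], [Y → . )], [Y → . X x], [Y → . y y x], [Y' → . Y] }  — shift
  I1: { [X → ) .], [Y → ) .] }  — 2 reduces
  I2: { [Y → X . x] }  — shift
  I3: { [Y' → Y .] }  — accept
  I4: { [X → x .] }  — reduce
  I5: { [Y → y . y x] }  — shift
  I6: { [Y → y y . x] }  — shift
  I7: { [Y → y y x .] }  — reduce
  I8: { [Y → X x .] }  — reduce

I1 contains complete items [X → ) .], [Y → ) .] — reduce-reduce conflict.

Answer: Yes — I1: [X → ) .] vs [Y → ) .]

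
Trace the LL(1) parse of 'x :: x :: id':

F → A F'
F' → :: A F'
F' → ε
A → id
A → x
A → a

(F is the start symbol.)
LL(1) parsing maintains a stack (initially the start symbol over $) and the input. At each step: if the stack top is a terminal, match it against the current input token; if it is a non-terminal N, replace it with the RHS of M[N, lookahead] (the unique production whose predict set contains the lookahead).

Stack is shown with the top on the left.

Stack      Input           Action
---------------------------------
F $        x :: x :: id $  output F → A F'
A F' $     x :: x :: id $  output A → x
x F' $     x :: x :: id $  match 'x'
F' $       :: x :: id $    output F' → :: A F'
:: A F' $  :: x :: id $    match '::'
A F' $     x :: id $       output A → x
x F' $     x :: id $       match 'x'
F' $       :: id $         output F' → :: A F'
:: A F' $  :: id $         match '::'
A F' $     id $            output A → id
id F' $    id $            match 'id'
F' $       $               output F' → ε
$          $               accept

The string is accepted.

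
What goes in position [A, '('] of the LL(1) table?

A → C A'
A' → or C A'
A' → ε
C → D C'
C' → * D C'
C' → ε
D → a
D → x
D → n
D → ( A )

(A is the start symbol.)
To find M[A, '('], we find productions for A where '(' is in the predict set (PREDICT(N → α) = (FIRST(α) \ {ε}) ∪ (FOLLOW(N) if α ⇒* ε)).

Relevant sets:
  FIRST(C) = { '(', 'a', 'n', 'x' }

A → C A': PREDICT = { '(', 'a', 'n', 'x' }
  '(' is in predict set, so this production goes in M[A, '(']

M[A, '('] = A → C A'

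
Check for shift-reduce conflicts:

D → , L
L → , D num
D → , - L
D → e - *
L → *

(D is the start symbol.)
No shift-reduce conflicts

Augment with D' → D and build the canonical LR(0) collection (I0 = CLOSURE({[D' → . D]}), then GOTO on every symbol after a dot until no new states appear). It has 13 states:
  I0: { [D → . , - L], [D → . , L], [D → . e - *], [D' → . D] }  — shift
  I1: { [D → , . - L], [D → , . L], [L → . *], [L → . , D num] }  — shift
  I2: { [D' → D .] }  — accept
  I3: { [D → e . - *] }  — shift
  I4: { [D → e - . *] }  — shift
  I5: { [D → e - * .] }  — reduce
  I6: { [L → * .] }  — reduce
  I7: { [D → . , - L], [D → . , L], [D → . e - *], [L → , . D num] }  — shift
  I8: { [D → , - . L], [L → . *], [L → . , D num] }  — shift
  I9: { [D → , L .] }  — reduce
  I10: { [D → , - L .] }  — reduce
  I11: { [L → , D . num] }  — shift
  I12: { [L → , D num .] }  — reduce

No state contains both a complete item and a shift item.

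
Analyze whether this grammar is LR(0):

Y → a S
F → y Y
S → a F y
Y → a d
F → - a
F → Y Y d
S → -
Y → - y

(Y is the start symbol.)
Yes, the grammar is LR(0)

A grammar is LR(0) if no state in the canonical LR(0) collection has:
  - both a shift item (dot before a terminal) and a complete item (shift-reduce conflict), or
  - two or more complete items (reduce-reduce conflict; the accept item [Y' → Y .] counts as a complete item here).

Augment with Y' → Y and build the canonical LR(0) collection (I0 = CLOSURE({[Y' → . Y]}), then GOTO on every symbol after a dot until no new states appear). It has 18 states:
  I0: { [Y → . - y], [Y → . a S], [Y → . a d], [Y' → . Y] }  — shift
  I1: { [Y → - . y] }  — shift
  I2: { [Y' → Y .] }  — accept
  I3: { [S → . -], [S → . a F y], [Y → a . S], [Y → a . d] }  — shift
  I4: { [S → - .] }  — reduce
  I5: { [Y → a S .] }  — reduce
  I6: { [F → . - a], [F → . Y Y d], [F → . y Y], [S → a . F y], [Y → . - y], [Y → . a S], [Y → . a d] }  — shift
  I7: { [Y → a d .] }  — reduce
  I8: { [F → - . a], [Y → - . y] }  — shift
  I9: { [S → a F . y] }  — shift
  I10: { [F → Y . Y d], [Y → . - y], [Y → . a S], [Y → . a d] }  — shift
  I11: { [F → y . Y], [Y → . - y], [Y → . a S], [Y → . a d] }  — shift
  I12: { [F → y Y .] }  — reduce
  I13: { [F → Y Y . d] }  — shift
  I14: { [F → Y Y d .] }  — reduce
  I15: { [S → a F y .] }  — reduce
  I16: { [F → - a .] }  — reduce
  I17: { [Y → - y .] }  — reduce

Every state is either a pure shift/goto state or contains exactly one complete item and nothing to shift — no conflicts. The grammar is LR(0).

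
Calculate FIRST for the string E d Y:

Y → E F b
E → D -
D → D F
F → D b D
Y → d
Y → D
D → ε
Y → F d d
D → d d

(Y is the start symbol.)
FIRST sets of the non-terminals involved (from the grammar, by fixed-point iteration):
  FIRST(E) = { '-', 'b', 'd' }

To compute FIRST(E d Y), process the symbols left to right:
Symbol E is a non-terminal. Add FIRST(E) \ {ε} = { '-', 'b', 'd' }
E is not nullable (ε ∉ FIRST(E)), so stop here.
FIRST(E d Y) = { '-', 'b', 'd' }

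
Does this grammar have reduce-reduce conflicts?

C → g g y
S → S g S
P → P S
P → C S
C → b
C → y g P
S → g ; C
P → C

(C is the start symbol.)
A reduce-reduce conflict occurs when an LR(0) state has two complete items [A → α .] and [B → β .] — both call for a reduction, and with no lookahead the parser cannot choose between them.

Augment with C' → C and build the canonical LR(0) collection (I0 = CLOSURE({[C' → . C]}), then GOTO on every symbol after a dot until no new states appear). It has 17 states:
  I0: { [C → . b], [C → . g g y], [C → . y g P], [C' → . C] }  — shift
  I1: { [C' → C .] }  — accept
  I2: { [C → b .] }  — reduce
  I3: { [C → g . g y] }  — shift
  I4: { [C → y . g P] }  — shift
  I5: { [C → . b], [C → . g g y], [C → . y g P], [C → y g . P], [P → . C S], [P → . C], [P → . P S] }  — shift
  I6: { [P → C . S], [P → C .], [S → . S g S], [S → . g ; C] }  — shift, reduce
  I7: { [C → y g P .], [P → P . S], [S → . S g S], [S → . g ; C] }  — shift, reduce
  I8: { [P → P S .], [S → S . g S] }  — shift, reduce
  I9: { [S → g . ; C] }  — shift
  I10: { [C → . b], [C → . g g y], [C → . y g P], [S → g ; . C] }  — shift
  I11: { [S → g ; C .] }  — reduce
  I12: { [S → . S g S], [S → . g ; C], [S → S g . S] }  — shift
  I13: { [S → S . g S], [S → S g S .] }  — shift, reduce
  I14: { [P → C S .], [S → S . g S] }  — shift, reduce
  I15: { [C → g g . y] }  — shift
  I16: { [C → g g y .] }  — reduce

No state contains more than one complete item.

Answer: No reduce-reduce conflicts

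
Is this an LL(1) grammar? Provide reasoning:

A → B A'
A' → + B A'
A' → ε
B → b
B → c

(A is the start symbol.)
Yes, the grammar is LL(1).

A grammar is LL(1) if for each non-terminal N with multiple productions, the predict sets of those productions are pairwise disjoint, where PREDICT(N → α) = (FIRST(α) \ {ε}) ∪ (FOLLOW(N) if α ⇒* ε).

Relevant sets:
  FOLLOW(A') = { $ }

For A':
  PREDICT(A' → '+' B A') = { '+' }
  PREDICT(A' → ε) = { $ }
For B:
  PREDICT(B → b) = { 'b' }
  PREDICT(B → c) = { 'c' }
A has a single production, so nothing to check there.

All predict sets are disjoint. The grammar IS LL(1).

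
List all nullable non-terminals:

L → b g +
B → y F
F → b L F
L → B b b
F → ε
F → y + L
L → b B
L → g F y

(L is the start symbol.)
{ 'F' }

A non-terminal is nullable if it can derive ε (the empty string): either it has an ε-production, or it has a production whose right-hand side consists entirely of nullable non-terminals.

ε-productions: F → ε
So F is immediately nullable.
No further non-terminal can be added: every production for the remaining non-terminals contains a terminal or a non-nullable non-terminal.
Nullable = { 'F' }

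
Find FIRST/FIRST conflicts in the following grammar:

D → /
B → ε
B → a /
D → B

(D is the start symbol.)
No FIRST/FIRST conflicts.

A FIRST/FIRST conflict occurs when two productions N → α and N → β for the same non-terminal have FIRST(α) ∩ FIRST(β) ≠ ∅ (with ε ∈ FIRST of a nullable right-hand side, so two nullable alternatives also conflict).

FIRST sets of the non-terminals at (or reachable through a nullable prefix from) the front of some alternative:
  FIRST(B) = { 'a', ε }

Productions for D:
  D → /: FIRST = { '/' }
  D → B: FIRST = { 'a', ε }
Productions for B:
  B → ε: FIRST = { ε }
  B → a /: FIRST = { 'a' }

All alternatives of each non-terminal have pairwise disjoint FIRST sets.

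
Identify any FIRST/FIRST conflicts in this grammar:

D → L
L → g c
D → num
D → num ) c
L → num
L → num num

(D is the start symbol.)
Yes. D → L / D → num on { 'num' }; D → L / D → num ')' c on { 'num' }; D → num / D → num ')' c on { 'num' }; L → num / L → num num on { 'num' }

A FIRST/FIRST conflict occurs when two productions N → α and N → β for the same non-terminal have FIRST(α) ∩ FIRST(β) ≠ ∅ (with ε ∈ FIRST of a nullable right-hand side, so two nullable alternatives also conflict).

FIRST sets of the non-terminals at (or reachable through a nullable prefix from) the front of some alternative:
  FIRST(L) = { 'g', 'num' }

Productions for D:
  D → L: FIRST = { 'g', 'num' }
  D → num: FIRST = { 'num' }
  D → num ) c: FIRST = { 'num' }
Productions for L:
  L → g c: FIRST = { 'g' }
  L → num: FIRST = { 'num' }
  L → num num: FIRST = { 'num' }

Conflict for D: D → L and D → num
  Overlap: { 'num' }
Conflict for D: D → L and D → num ) c
  Overlap: { 'num' }
Conflict for D: D → num and D → num ) c
  Overlap: { 'num' }
Conflict for L: L → num and L → num num
  Overlap: { 'num' }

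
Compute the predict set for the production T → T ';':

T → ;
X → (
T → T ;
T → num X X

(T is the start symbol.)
{ ';', 'num' }

PREDICT(T → T ';') = (FIRST(RHS) \ {ε}) ∪ (FOLLOW(T) if ε ∈ FIRST(RHS), i.e. RHS ⇒* ε)
FIRST(T) = { ';', 'num' }
FIRST(T ';') = { ';', 'num' }
ε ∉ FIRST(T ';'), so FOLLOW(T) is not added.
PREDICT(T → T ';') = { ';', 'num' }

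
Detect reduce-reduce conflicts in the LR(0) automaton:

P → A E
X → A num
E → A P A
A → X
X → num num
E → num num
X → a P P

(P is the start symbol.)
Yes — I12: [E → num num .] vs [X → num num .]

A reduce-reduce conflict occurs when an LR(0) state has two complete items [A → α .] and [B → β .] — both call for a reduction, and with no lookahead the parser cannot choose between them.

Augment with P' → P and build the canonical LR(0) collection (I0 = CLOSURE({[P' → . P]}), then GOTO on every symbol after a dot until no new states appear). It has 17 states:
  I0: { [A → . X], [P → . A E], [P' → . P], [X → . A num], [X → . a P P], [X → . num num] }  — shift
  I1: { [A → . X], [E → . A P A], [E → . num num], [P → A . E], [X → . A num], [X → . a P P], [X → . num num], [X → A . num] }  — shift
  I2: { [P' → P .] }  — accept
  I3: { [A → X .] }  — reduce
  I4: { [A → . X], [P → . A E], [X → . A num], [X → . a P P], [X → . num num], [X → a . P P] }  — shift
  I5: { [X → num . num] }  — shift
  I6: { [X → num num .] }  — reduce
  I7: { [A → . X], [P → . A E], [X → . A num], [X → . a P P], [X → . num num], [X → a P . P] }  — shift
  I8: { [X → a P P .] }  — reduce
  I9: { [A → . X], [E → A . P A], [P → . A E], [X → . A num], [X → . a P P], [X → . num num], [X → A . num] }  — shift
  I10: { [P → A E .] }  — reduce
  I11: { [E → num . num], [X → A num .], [X → num . num] }  — shift, reduce
  I12: { [E → num num .], [X → num num .] }  — 2 reduces
  I13: { [A → . X], [E → A P . A], [X → . A num], [X → . a P P], [X → . num num] }  — shift
  I14: { [X → A num .], [X → num . num] }  — shift, reduce
  I15: { [E → A P A .], [X → A . num] }  — shift, reduce
  I16: { [X → A num .] }  — reduce

I12 contains complete items [E → num num .], [X → num num .] — reduce-reduce conflict.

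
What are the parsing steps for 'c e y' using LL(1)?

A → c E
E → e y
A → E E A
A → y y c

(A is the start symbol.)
Stack is shown with the top on the left.

Stack  Input    Action
----------------------
A $    c e y $  output A → c E
c E $  c e y $  match 'c'
E $    e y $    output E → e y
e y $  e y $    match 'e'
y $    y $      match 'y'
$      $        accept

The string is accepted.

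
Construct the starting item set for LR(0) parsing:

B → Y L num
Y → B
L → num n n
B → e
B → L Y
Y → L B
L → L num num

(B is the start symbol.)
{ [B → . L Y], [B → . Y L num], [B → . e], [B' → . B], [L → . L num num], [L → . num n n], [Y → . B], [Y → . L B] }

First, augment the grammar with B' → B
I₀ = CLOSURE({ [B' → . B] }):
  [B' → . B] has the dot before B: add [B → . Y L num], [B → . e], [B → . L Y]
  [B → . Y L num] has the dot before Y: add [Y → . B], [Y → . L B]
  [B → . L Y] has the dot before L: add [L → . num n n], [L → . L num num]
No further items can be added.

I₀ = { [B → . L Y], [B → . Y L num], [B → . e], [B' → . B], [L → . L num num], [L → . num n n], [Y → . B], [Y → . L B] }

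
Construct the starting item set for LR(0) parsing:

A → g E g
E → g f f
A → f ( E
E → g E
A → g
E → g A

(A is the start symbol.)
{ [A → . f ( E], [A → . g E g], [A → . g], [A' → . A] }

First, augment the grammar with A' → A
I₀ = CLOSURE({ [A' → . A] }):
  [A' → . A] has the dot before A: add [A → . g E g], [A → . f ( E], [A → . g]
No further items can be added.

I₀ = { [A → . f ( E], [A → . g E g], [A → . g], [A' → . A] }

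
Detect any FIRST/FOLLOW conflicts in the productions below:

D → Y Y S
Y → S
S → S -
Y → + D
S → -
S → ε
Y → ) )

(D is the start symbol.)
Yes. Y → '+' D with FOLLOW(Y) on { '+' }; Y → ')' ')' with FOLLOW(Y) on { ')' }; S → S '-' with FOLLOW(S) on { '-' }; S → '-' with FOLLOW(S) on { '-' }

A FIRST/FOLLOW conflict occurs when a non-terminal N has a nullable alternative N → β (β ⇒* ε) and another alternative N → α with FIRST(α) ∩ FOLLOW(N) ≠ ∅: on such a lookahead the parser cannot decide between expanding α and letting N vanish via β.

Nullable non-terminals: D, S, Y.
FIRST sets used below: FIRST(S) = { '-', ε }
D has a nullable alternative but only one production, so nothing to check.

S: nullable alternative(s) S → ε; FOLLOW(S) = { $, ')', '+', '-' }
  S → S -: FIRST \ {ε} = { '-' } — overlaps FOLLOW(S) on { '-' }: CONFLICT
  S → -: FIRST \ {ε} = { '-' } — overlaps FOLLOW(S) on { '-' }: CONFLICT
  S → ε: FIRST \ {ε} = { } — this is the only nullable alternative, skip

Y: nullable alternative(s) Y → S; FOLLOW(Y) = { $, ')', '+', '-' }
  Y → S: FIRST \ {ε} = { '-' } — this is the only nullable alternative, skip
  Y → + D: FIRST \ {ε} = { '+' } — overlaps FOLLOW(Y) on { '+' }: CONFLICT
  Y → ) ): FIRST \ {ε} = { ')' } — overlaps FOLLOW(Y) on { ')' }: CONFLICT

So the grammar has 4 FIRST/FOLLOW conflicts (marked CONFLICT above).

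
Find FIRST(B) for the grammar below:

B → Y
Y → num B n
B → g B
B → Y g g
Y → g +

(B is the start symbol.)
{ 'g', 'num' }

To compute FIRST(B), examine every production with B on the left-hand side, reading each right-hand side left to right until a non-nullable symbol is reached.

FIRST sets of the other non-terminals involved (by the same procedure, iterated to a fixed point):
  FIRST(Y) = { 'g', 'num' }

From B → Y:
  - Y is a non-terminal: add FIRST(Y) \ {ε} = { 'g', 'num' }
    Y is not nullable, so stop
From B → g B:
  - g is a terminal: add 'g' and stop
From B → Y g g:
  - Y is a non-terminal: add FIRST(Y) \ {ε} = { 'g', 'num' }
    Y is not nullable, so stop

Collecting: FIRST(B) = { 'g', 'num' }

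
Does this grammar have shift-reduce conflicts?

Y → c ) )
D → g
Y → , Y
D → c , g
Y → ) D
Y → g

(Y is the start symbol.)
Augment with Y' → Y and build the canonical LR(0) collection (I0 = CLOSURE({[Y' → . Y]}), then GOTO on every symbol after a dot until no new states appear). It has 14 states:
  I0: { [Y → . ) D], [Y → . , Y], [Y → . c ) )], [Y → . g], [Y' → . Y] }  — shift
  I1: { [D → . c , g], [D → . g], [Y → ) . D] }  — shift
  I2: { [Y → , . Y], [Y → . ) D], [Y → . , Y], [Y → . c ) )], [Y → . g] }  — shift
  I3: { [Y' → Y .] }  — accept
  I4: { [Y → c . ) )] }  — shift
  I5: { [Y → g .] }  — reduce
  I6: { [Y → c ) . )] }  — shift
  I7: { [Y → c ) ) .] }  — reduce
  I8: { [Y → , Y .] }  — reduce
  I9: { [Y → ) D .] }  — reduce
  I10: { [D → c . , g] }  — shift
  I11: { [D → g .] }  — reduce
  I12: { [D → c , . g] }  — shift
  I13: { [D → c , g .] }  — reduce

No state contains both a complete item and a shift item.

Answer: No shift-reduce conflicts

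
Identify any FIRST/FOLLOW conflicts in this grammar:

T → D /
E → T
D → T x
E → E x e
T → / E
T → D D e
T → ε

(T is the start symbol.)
Yes. T → D '/' with FOLLOW(T) on { 'x' }; T → D D e with FOLLOW(T) on { 'x' }; E → E x e with FOLLOW(E) on { 'x' }

Nullable non-terminals: E, T.
FIRST sets used below: FIRST(T) = { '/', 'x', ε }, FIRST(E) = { '/', 'x', ε }, FIRST(D) = { '/', 'x' }

E: nullable alternative(s) E → T; FOLLOW(E) = { $, 'x' }
  E → T: FIRST \ {ε} = { '/', 'x' } — this is the only nullable alternative, skip
  E → E x e: FIRST \ {ε} = { '/', 'x' } — overlaps FOLLOW(E) on { 'x' }: CONFLICT

T: nullable alternative(s) T → ε; FOLLOW(T) = { $, 'x' }
  T → D /: FIRST \ {ε} = { '/', 'x' } — overlaps FOLLOW(T) on { 'x' }: CONFLICT
  T → / E: FIRST \ {ε} = { '/' } — disjoint from FOLLOW(T)
  T → D D e: FIRST \ {ε} = { '/', 'x' } — overlaps FOLLOW(T) on { 'x' }: CONFLICT
  T → ε: FIRST \ {ε} = { } — this is the only nullable alternative, skip

D has no nullable alternative, so no FIRST/FOLLOW check is needed there.

So the grammar has 3 FIRST/FOLLOW conflicts (marked CONFLICT above).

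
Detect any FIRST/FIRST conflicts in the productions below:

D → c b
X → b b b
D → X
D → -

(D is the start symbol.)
A FIRST/FIRST conflict occurs when two productions N → α and N → β for the same non-terminal have FIRST(α) ∩ FIRST(β) ≠ ∅ (with ε ∈ FIRST of a nullable right-hand side, so two nullable alternatives also conflict).

FIRST sets of the non-terminals at (or reachable through a nullable prefix from) the front of some alternative:
  FIRST(X) = { 'b' }

Productions for D:
  D → c b: FIRST = { 'c' }
  D → X: FIRST = { 'b' }
  D → -: FIRST = { '-' }
X has only one production, so no FIRST/FIRST conflict is possible there.

All alternatives of each non-terminal have pairwise disjoint FIRST sets.

Answer: No FIRST/FIRST conflicts.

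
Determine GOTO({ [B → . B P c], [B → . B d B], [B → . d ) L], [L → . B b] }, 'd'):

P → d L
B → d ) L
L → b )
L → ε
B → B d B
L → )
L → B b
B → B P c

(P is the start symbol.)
{ [B → d . ) L] }

GOTO(I, 'd') = CLOSURE({ [A → αX.β] : [A → α.Xβ] ∈ I, X = 'd' })

Items with dot before 'd', with the dot advanced:
  [B → . d ) L] → [B → d . ) L]
Closure adds nothing (no advanced item has the dot before a non-terminal).

GOTO = { [B → d . ) L] }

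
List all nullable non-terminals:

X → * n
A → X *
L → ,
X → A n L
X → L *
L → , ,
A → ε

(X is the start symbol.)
ε-productions: A → ε
So A is immediately nullable.
No further non-terminal can be added: every production for the remaining non-terminals contains a terminal or a non-nullable non-terminal.
Nullable = { 'A' }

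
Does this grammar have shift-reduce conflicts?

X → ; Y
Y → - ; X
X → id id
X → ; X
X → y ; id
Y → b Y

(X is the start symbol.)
Augment with X' → X and build the canonical LR(0) collection (I0 = CLOSURE({[X' → . X]}), then GOTO on every symbol after a dot until no new states appear). It has 15 states:
  I0: { [X → . ; X], [X → . ; Y], [X → . id id], [X → . y ; id], [X' → . X] }  — shift
  I1: { [X → . ; X], [X → . ; Y], [X → . id id], [X → . y ; id], [X → ; . X], [X → ; . Y], [Y → . - ; X], [Y → . b Y] }  — shift
  I2: { [X' → X .] }  — accept
  I3: { [X → id . id] }  — shift
  I4: { [X → y . ; id] }  — shift
  I5: { [X → y ; . id] }  — shift
  I6: { [X → y ; id .] }  — reduce
  I7: { [X → id id .] }  — reduce
  I8: { [Y → - . ; X] }  — shift
  I9: { [X → ; X .] }  — reduce
  I10: { [X → ; Y .] }  — reduce
  I11: { [Y → . - ; X], [Y → . b Y], [Y → b . Y] }  — shift
  I12: { [Y → b Y .] }  — reduce
  I13: { [X → . ; X], [X → . ; Y], [X → . id id], [X → . y ; id], [Y → - ; . X] }  — shift
  I14: { [Y → - ; X .] }  — reduce

No state contains both a complete item and a shift item.

Answer: No shift-reduce conflicts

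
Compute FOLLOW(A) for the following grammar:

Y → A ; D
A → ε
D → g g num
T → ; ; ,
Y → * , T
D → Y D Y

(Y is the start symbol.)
To compute FOLLOW(A), find every occurrence of A on a right-hand side N → α A β: add FIRST(β) \ {ε}, and if β is empty or nullable also add FOLLOW(N). Iterate to a fixed point.

In Y → A ; D: A is followed by ';' D, add FIRST(';' D) \ {ε} = { ';' }

Taking the union: FOLLOW(A) = { ';' }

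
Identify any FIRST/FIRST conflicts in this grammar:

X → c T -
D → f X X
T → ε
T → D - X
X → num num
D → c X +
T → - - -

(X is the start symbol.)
No FIRST/FIRST conflicts.

A FIRST/FIRST conflict occurs when two productions N → α and N → β for the same non-terminal have FIRST(α) ∩ FIRST(β) ≠ ∅ (with ε ∈ FIRST of a nullable right-hand side, so two nullable alternatives also conflict).

FIRST sets of the non-terminals at (or reachable through a nullable prefix from) the front of some alternative:
  FIRST(D) = { 'c', 'f' }

Productions for X:
  X → c T -: FIRST = { 'c' }
  X → num num: FIRST = { 'num' }
Productions for D:
  D → f X X: FIRST = { 'f' }
  D → c X +: FIRST = { 'c' }
Productions for T:
  T → ε: FIRST = { ε }
  T → D - X: FIRST = { 'c', 'f' }
  T → - - -: FIRST = { '-' }

All alternatives of each non-terminal have pairwise disjoint FIRST sets.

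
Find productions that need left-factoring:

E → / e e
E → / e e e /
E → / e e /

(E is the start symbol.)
Left-factoring is needed when two productions for the same non-terminal
share a common prefix on the right-hand side.

Productions for E:
  E → / e e
  E → / e e e /
  E → / e e /

Found common prefix '/ e e' in productions for E

Answer: Yes, E has productions with common prefix '/ e e'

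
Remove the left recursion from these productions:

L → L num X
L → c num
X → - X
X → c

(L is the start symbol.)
L → c num L'
L' → num X L'
L' → ε
X → - X
X → c

L is directly left-recursive. The standard transformation for
  A → A α₁ | ... | A α_m | β₁ | ... | β_n
is
  A  → β₁ A' | ... | β_n A'
  A' → α₁ A' | ... | α_m A' | ε

L → c num becomes L → c num L'
L → L num X becomes L' → num X L'
Add L' → ε

Productions for other non-terminals are unchanged:
  X → - X
  X → c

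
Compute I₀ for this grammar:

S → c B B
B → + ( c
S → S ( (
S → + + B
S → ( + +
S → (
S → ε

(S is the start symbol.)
{ [S → . ( + +], [S → . (], [S → . + + B], [S → . S ( (], [S → . c B B], [S → .], [S' → . S] }

First, augment the grammar with S' → S
I₀ = CLOSURE({ [S' → . S] }):
  [S' → . S] has the dot before S: add [S → . c B B], [S → . S ( (], [S → . + + B], [S → . ( + +], [S → . (], [S → .]
No further items can be added.

I₀ = { [S → . ( + +], [S → . (], [S → . + + B], [S → . S ( (], [S → . c B B], [S → .], [S' → . S] }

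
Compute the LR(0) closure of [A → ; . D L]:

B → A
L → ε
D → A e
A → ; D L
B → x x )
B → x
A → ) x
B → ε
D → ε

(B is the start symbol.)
Start with: [A → ; . D L]
  [A → ; . D L] has the dot before D: add [D → . A e], [D → .]
  [D → . A e] has the dot before A: add [A → . ; D L], [A → . ) x]
No further items can be added.

CLOSURE = { [A → . ) x], [A → . ; D L], [A → ; . D L], [D → . A e], [D → .] }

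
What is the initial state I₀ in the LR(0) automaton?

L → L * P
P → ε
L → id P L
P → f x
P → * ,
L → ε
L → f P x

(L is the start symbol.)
{ [L → . L * P], [L → . f P x], [L → . id P L], [L → .], [L' → . L] }

First, augment the grammar with L' → L
I₀ = CLOSURE({ [L' → . L] }):
  [L' → . L] has the dot before L: add [L → . L * P], [L → . id P L], [L → .], [L → . f P x]
No further items can be added.

I₀ = { [L → . L * P], [L → . f P x], [L → . id P L], [L → .], [L' → . L] }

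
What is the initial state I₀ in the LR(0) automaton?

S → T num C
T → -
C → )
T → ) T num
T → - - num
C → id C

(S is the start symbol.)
First, augment the grammar with S' → S
I₀ = CLOSURE({ [S' → . S] }):
  [S' → . S] has the dot before S: add [S → . T num C]
  [S → . T num C] has the dot before T: add [T → . -], [T → . ) T num], [T → . - - num]
No further items can be added.

I₀ = { [S → . T num C], [S' → . S], [T → . ) T num], [T → . - - num], [T → . -] }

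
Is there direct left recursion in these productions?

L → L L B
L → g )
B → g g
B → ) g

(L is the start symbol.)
Yes, L is left-recursive

Direct left recursion occurs when N → N α for some non-terminal N (the right-hand side begins with the left-hand side itself).

L → L L B: LEFT RECURSIVE (starts with L)
L → g ): starts with g
B → g g: starts with g
B → ) g: starts with ')'

The grammar has direct left recursion on: L.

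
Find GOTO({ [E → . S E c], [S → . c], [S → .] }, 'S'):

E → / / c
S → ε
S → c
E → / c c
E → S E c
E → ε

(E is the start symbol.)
{ [E → . / / c], [E → . / c c], [E → . S E c], [E → .], [E → S . E c], [S → . c], [S → .] }

GOTO(I, 'S') = CLOSURE({ [A → αX.β] : [A → α.Xβ] ∈ I, X = 'S' })

Items with dot before 'S', with the dot advanced:
  [E → . S E c] → [E → S . E c]
Closure of the advanced items:
  [E → S . E c] has the dot before E: add [E → . / / c], [E → . / c c], [E → . S E c], [E → .]
  [E → . S E c] has the dot before S: add [S → .], [S → . c]

GOTO = { [E → . / / c], [E → . / c c], [E → . S E c], [E → .], [E → S . E c], [S → . c], [S → .] }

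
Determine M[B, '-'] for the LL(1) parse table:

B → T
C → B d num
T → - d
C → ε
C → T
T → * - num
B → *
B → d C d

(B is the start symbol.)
B → T

To find M[B, '-'], we find productions for B where '-' is in the predict set (PREDICT(N → α) = (FIRST(α) \ {ε}) ∪ (FOLLOW(N) if α ⇒* ε)).

Relevant sets:
  FIRST(T) = { '*', '-' }

B → T: PREDICT = { '*', '-' }
  '-' is in predict set, so this production goes in M[B, '-']
B → *: PREDICT = { '*' }
B → d C d: PREDICT = { 'd' }

M[B, '-'] = B → T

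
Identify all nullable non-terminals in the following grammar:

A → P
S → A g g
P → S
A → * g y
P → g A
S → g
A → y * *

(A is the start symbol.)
There are no ε-productions, so no non-terminal can derive ε.
No non-terminals are nullable.

Answer: None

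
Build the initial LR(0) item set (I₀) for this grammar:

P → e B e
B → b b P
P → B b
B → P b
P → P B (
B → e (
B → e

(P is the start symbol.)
{ [B → . P b], [B → . b b P], [B → . e (], [B → . e], [P → . B b], [P → . P B (], [P → . e B e], [P' → . P] }

First, augment the grammar with P' → P
I₀ = CLOSURE({ [P' → . P] }):
  [P' → . P] has the dot before P: add [P → . e B e], [P → . B b], [P → . P B (]
  [P → . B b] has the dot before B: add [B → . b b P], [B → . P b], [B → . e (], [B → . e]
No further items can be added.

I₀ = { [B → . P b], [B → . b b P], [B → . e (], [B → . e], [P → . B b], [P → . P B (], [P → . e B e], [P' → . P] }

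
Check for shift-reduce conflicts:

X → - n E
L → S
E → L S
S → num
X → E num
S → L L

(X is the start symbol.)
Yes — I7: [S → L L .] vs [S → . num]

A shift-reduce conflict occurs when an LR(0) state has both:
  - a complete (reduce) item [A → α .] (dot at the end), and
  - a shift item [B → β . c γ] (dot before a terminal).

Augment with X' → X and build the canonical LR(0) collection (I0 = CLOSURE({[X' → . X]}), then GOTO on every symbol after a dot until no new states appear). It has 12 states:
  I0: { [E → . L S], [L → . S], [S → . L L], [S → . num], [X → . - n E], [X → . E num], [X' → . X] }  — shift
  I1: { [X → - . n E] }  — shift
  I2: { [X → E . num] }  — shift
  I3: { [E → L . S], [L → . S], [S → . L L], [S → . num], [S → L . L] }  — shift
  I4: { [L → S .] }  — reduce
  I5: { [X' → X .] }  — accept
  I6: { [S → num .] }  — reduce
  I7: { [L → . S], [S → . L L], [S → . num], [S → L . L], [S → L L .] }  — shift, reduce
  I8: { [E → L S .], [L → S .] }  — 2 reduces
  I9: { [X → E num .] }  — reduce
  I10: { [E → . L S], [L → . S], [S → . L L], [S → . num], [X → - n . E] }  — shift
  I11: { [X → - n E .] }  — reduce

I7 contains reduce item [S → L L .] and shift item [S → . num] — shift-reduce conflict.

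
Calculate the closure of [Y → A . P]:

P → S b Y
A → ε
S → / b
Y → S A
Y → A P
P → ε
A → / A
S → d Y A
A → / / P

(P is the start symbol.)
To compute CLOSURE, for each item [A → α.Bβ] where B is a non-terminal, add [B → .γ] for all productions B → γ; repeat for the newly added items until nothing changes.

Start with: [Y → A . P]
  [Y → A . P] has the dot before P: add [P → . S b Y], [P → .]
  [P → . S b Y] has the dot before S: add [S → . / b], [S → . d Y A]
No further items can be added.

CLOSURE = { [P → . S b Y], [P → .], [S → . / b], [S → . d Y A], [Y → A . P] }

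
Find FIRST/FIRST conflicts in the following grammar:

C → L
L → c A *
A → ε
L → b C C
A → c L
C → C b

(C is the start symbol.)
Yes. C → L / C → C b on { 'b', 'c' }

A FIRST/FIRST conflict occurs when two productions N → α and N → β for the same non-terminal have FIRST(α) ∩ FIRST(β) ≠ ∅ (with ε ∈ FIRST of a nullable right-hand side, so two nullable alternatives also conflict).

FIRST sets of the non-terminals at (or reachable through a nullable prefix from) the front of some alternative:
  FIRST(L) = { 'b', 'c' }
  FIRST(C) = { 'b', 'c' }

Productions for C:
  C → L: FIRST = { 'b', 'c' }
  C → C b: FIRST = { 'b', 'c' }
Productions for L:
  L → c A *: FIRST = { 'c' }
  L → b C C: FIRST = { 'b' }
Productions for A:
  A → ε: FIRST = { ε }
  A → c L: FIRST = { 'c' }

Conflict for C: C → L and C → C b
  Overlap: { 'b', 'c' }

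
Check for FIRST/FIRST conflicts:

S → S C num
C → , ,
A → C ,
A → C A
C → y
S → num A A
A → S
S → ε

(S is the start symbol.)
Yes. S → S C num / S → num A A on { 'num' }; A → C ',' / A → C A on { ',', 'y' }; A → C ',' / A → S on { ',', 'y' }; A → C A / A → S on { ',', 'y' }

A FIRST/FIRST conflict occurs when two productions N → α and N → β for the same non-terminal have FIRST(α) ∩ FIRST(β) ≠ ∅ (with ε ∈ FIRST of a nullable right-hand side, so two nullable alternatives also conflict).

FIRST sets of the non-terminals at (or reachable through a nullable prefix from) the front of some alternative:
  FIRST(S) = { ',', 'num', 'y', ε }
  FIRST(C) = { ',', 'y' }

Productions for S:
  S → S C num: FIRST = { ',', 'num', 'y' }
  S → num A A: FIRST = { 'num' }
  S → ε: FIRST = { ε }
Productions for C:
  C → , ,: FIRST = { ',' }
  C → y: FIRST = { 'y' }
Productions for A:
  A → C ,: FIRST = { ',', 'y' }
  A → C A: FIRST = { ',', 'y' }
  A → S: FIRST = { ',', 'num', 'y', ε }

Conflict for S: S → S C num and S → num A A
  Overlap: { 'num' }
Conflict for A: A → C , and A → C A
  Overlap: { ',', 'y' }
Conflict for A: A → C , and A → S
  Overlap: { ',', 'y' }
Conflict for A: A → C A and A → S
  Overlap: { ',', 'y' }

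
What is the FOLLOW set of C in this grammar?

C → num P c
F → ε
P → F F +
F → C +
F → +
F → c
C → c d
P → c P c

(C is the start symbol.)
{ $, '+' }

To compute FOLLOW(C), find every occurrence of C on a right-hand side N → α C β: add FIRST(β) \ {ε}, and if β is empty or nullable also add FOLLOW(N). Iterate to a fixed point.

C is the start symbol, so $ ∈ FOLLOW(C).
In F → C +: C is followed by '+', add FIRST('+') \ {ε} = { '+' }

Taking the union: FOLLOW(C) = { $, '+' }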